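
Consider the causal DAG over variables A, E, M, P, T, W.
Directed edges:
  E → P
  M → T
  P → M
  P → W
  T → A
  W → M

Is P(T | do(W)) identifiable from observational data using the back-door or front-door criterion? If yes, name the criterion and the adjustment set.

desc(W)\{W}={A,M,T}; candidates ⊆ {E,P}.
size 0: {}; under {} W still reaches {A,E,M,P,T} ∋ T.
{P}: W⊥T given {P} in G with W→· removed — back-door holds.
P(T|do(W)) = Σ_{P} P(T|W,P)·P(P).

P(T|do(W)): backdoor, adjust for {P}.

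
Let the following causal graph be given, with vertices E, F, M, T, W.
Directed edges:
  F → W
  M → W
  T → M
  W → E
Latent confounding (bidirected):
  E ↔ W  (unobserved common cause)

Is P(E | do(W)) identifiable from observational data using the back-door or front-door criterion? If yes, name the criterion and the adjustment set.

desc(W)\{W}={E}; candidates ⊆ {F,M,T}.
W↔E: latent back-door arc(s) into W.
size 0: {}; under {} W still reaches {E,F,M,T} ∋ E.
size 1: {F}, {M}, {T}; under {F} W still reaches {E,M,T} ∋ E.
size 2: {F,M}, {F,T}, {M,T}; under {F,M} W still reaches {E} ∋ E.
W↔E cannot be blocked by any observed set — no back-door set.
No mediator lies on a directed W→…→E path.
Neither criterion identifies P(E|do(W)) in this graph.

P(E|do(W)): not identifiable (no BD/FD set).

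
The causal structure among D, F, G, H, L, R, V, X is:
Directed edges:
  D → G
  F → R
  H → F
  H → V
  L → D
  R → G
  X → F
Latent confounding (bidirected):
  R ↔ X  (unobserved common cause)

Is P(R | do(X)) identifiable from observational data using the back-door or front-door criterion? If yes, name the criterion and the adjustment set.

desc(X)\{X}={F,G,R}; candidates ⊆ {D,H,L,V}.
X↔R: latent back-door arc(s) into X.
size 0: {}; under {} X still reaches {G,R} ∋ R.
size 1: {D}, {H}, {L} …(+1); under {D} X still reaches {G,R} ∋ R.
size 2: {D,H}, {D,L}, {D,V} …(+3); under {D,H} X still reaches {G,R} ∋ R.
X↔R cannot be blocked by any observed set — no back-door set.
{F}: (i) intercepts every directed X→R path; (ii) no back-door X→{F}; (iii) {X} blocks every back-door {F}→R. Front-door holds.
P(R|do(X)) = Σ_{F} P(F|X) Σ_{X'} P(R|F,X')P(X').

P(R|do(X)): frontdoor, adjust for {F}.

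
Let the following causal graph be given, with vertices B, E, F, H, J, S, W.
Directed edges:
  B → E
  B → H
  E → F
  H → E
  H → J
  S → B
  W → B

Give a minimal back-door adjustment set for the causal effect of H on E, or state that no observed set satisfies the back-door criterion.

H→E: minimal back-door set {B}.

desc(H)\{H}={E,F,J}; candidates ⊆ {B,S,W}.
size 0: {}; under {} H still reaches {B,E,F,S,W} ∋ E.
{B}: H⊥E given {B} in G with H→· removed — back-door holds.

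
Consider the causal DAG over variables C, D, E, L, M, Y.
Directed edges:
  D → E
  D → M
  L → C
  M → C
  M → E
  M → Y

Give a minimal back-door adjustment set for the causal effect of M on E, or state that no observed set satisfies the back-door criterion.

desc(M)\{M}={C,E,Y}; candidates ⊆ {D,L}.
size 0: {}; under {} M still reaches {D,E} ∋ E.
{D}: M⊥E given {D} in G with M→· removed — back-door holds.

M→E: minimal back-door set {D}.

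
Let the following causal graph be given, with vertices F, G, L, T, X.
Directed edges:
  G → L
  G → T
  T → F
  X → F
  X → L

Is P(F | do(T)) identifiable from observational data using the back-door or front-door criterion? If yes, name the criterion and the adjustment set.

desc(T)\{T}={F}; candidates ⊆ {G,L,X}.
∅: T⊥F given ∅ in G with T→· removed — back-door holds.
P(F|do(T)) = P(F|T) — no adjustment needed.

P(F|do(T)): backdoor, adjust for ∅.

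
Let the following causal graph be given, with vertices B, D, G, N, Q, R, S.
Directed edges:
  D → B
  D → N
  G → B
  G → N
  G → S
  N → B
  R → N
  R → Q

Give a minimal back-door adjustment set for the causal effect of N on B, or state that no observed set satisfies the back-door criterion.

desc(N)\{N}={B}; candidates ⊆ {D,G,Q,R,S}.
size 0: {}; under {} N still reaches {B,D,G,Q,R,S} ∋ B.
size 1: {D}, {G}, {Q} …(+2); under {D} N still reaches {B,G,Q,R,S} ∋ B.
{D,G}: N⊥B given {D,G} in G with N→· removed — back-door holds.

N→B: minimal back-door set {D, G}.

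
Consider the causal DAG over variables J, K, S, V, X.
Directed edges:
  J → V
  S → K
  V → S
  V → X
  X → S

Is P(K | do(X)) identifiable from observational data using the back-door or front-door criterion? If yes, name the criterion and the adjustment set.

desc(X)\{X}={K,S}; candidates ⊆ {J,V}.
size 0: {}; under {} X still reaches {J,K,S,V} ∋ K.
{V}: X⊥K given {V} in G with X→· removed — back-door holds.
P(K|do(X)) = Σ_{V} P(K|X,V)·P(V).

P(K|do(X)): backdoor, adjust for {V}.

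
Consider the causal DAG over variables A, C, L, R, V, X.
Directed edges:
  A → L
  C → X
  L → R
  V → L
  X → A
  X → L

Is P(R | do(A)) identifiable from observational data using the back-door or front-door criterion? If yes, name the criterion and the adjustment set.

P(R|do(A)): backdoor, adjust for {X}.

desc(A)\{A}={L,R}; candidates ⊆ {C,V,X}.
size 0: {}; under {} A still reaches {C,L,R,X} ∋ R.
{X}: A⊥R given {X} in G with A→· removed — back-door holds.
P(R|do(A)) = Σ_{X} P(R|A,X)·P(X).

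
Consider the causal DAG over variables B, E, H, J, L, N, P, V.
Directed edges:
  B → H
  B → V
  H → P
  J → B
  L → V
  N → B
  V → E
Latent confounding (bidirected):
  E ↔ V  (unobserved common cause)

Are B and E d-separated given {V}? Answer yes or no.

No — B and E are d-connected given {V}.

Bayes-Ball from B | {V} reaches {E,H,J,L,N,P}.
E ∈ reach(B|{V}) ⇒ B ⊥̸ E | {V}.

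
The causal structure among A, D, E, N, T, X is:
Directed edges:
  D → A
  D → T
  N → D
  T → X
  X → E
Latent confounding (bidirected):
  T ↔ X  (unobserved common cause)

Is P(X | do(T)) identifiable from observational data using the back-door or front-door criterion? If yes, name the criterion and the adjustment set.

P(X|do(T)): not identifiable (no BD/FD set).

desc(T)\{T}={E,X}; candidates ⊆ {A,D,N}.
T↔X: latent back-door arc(s) into T.
size 0: {}; under {} T still reaches {A,D,E,N,X} ∋ X.
size 1: {A}, {D}, {N}; under {A} T still reaches {D,E,N,X} ∋ X.
size 2: {A,D}, {A,N}, {D,N}; under {A,D} T still reaches {E,X} ∋ X.
T↔X cannot be blocked by any observed set — no back-door set.
No mediator lies on a directed T→…→X path.
Neither criterion identifies P(X|do(T)) in this graph.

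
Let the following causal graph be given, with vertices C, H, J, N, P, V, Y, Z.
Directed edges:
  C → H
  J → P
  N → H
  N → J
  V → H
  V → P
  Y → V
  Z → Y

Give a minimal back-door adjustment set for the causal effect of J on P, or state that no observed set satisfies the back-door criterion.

J→P: minimal back-door set ∅.

desc(J)\{J}={P}; candidates ⊆ {C,H,N,V,Y,Z}.
∅: J⊥P given ∅ in G with J→· removed — back-door holds.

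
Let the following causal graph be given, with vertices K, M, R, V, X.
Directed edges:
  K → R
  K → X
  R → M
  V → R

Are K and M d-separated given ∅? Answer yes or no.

Bayes-Ball from K | ∅ reaches {M,R,X}.
M ∈ reach(K|∅) ⇒ K ⊥̸ M | ∅.

No — K and M are d-connected given ∅.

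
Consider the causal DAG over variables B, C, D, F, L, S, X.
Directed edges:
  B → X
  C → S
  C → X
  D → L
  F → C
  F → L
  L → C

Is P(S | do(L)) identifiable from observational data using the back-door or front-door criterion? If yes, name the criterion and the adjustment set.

P(S|do(L)): backdoor, adjust for {F}.

desc(L)\{L}={C,S,X}; candidates ⊆ {B,D,F}.
size 0: {}; under {} L still reaches {C,D,F,S,X} ∋ S.
{F}: L⊥S given {F} in G with L→· removed — back-door holds.
P(S|do(L)) = Σ_{F} P(S|L,F)·P(F).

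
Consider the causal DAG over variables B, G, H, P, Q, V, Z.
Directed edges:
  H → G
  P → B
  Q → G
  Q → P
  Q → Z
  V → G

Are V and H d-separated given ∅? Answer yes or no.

Bayes-Ball from V | ∅ reaches {G}.
H ∉ reach(V|∅) ⇒ V ⊥ H | ∅.

Yes — V ⊥ H | ∅.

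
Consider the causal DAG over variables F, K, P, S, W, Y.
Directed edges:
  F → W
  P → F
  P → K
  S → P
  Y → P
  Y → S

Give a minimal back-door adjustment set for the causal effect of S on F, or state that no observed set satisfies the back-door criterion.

desc(S)\{S}={F,K,P,W}; candidates ⊆ {Y}.
size 0: {}; under {} S still reaches {F,K,P,W,Y} ∋ F.
{Y}: S⊥F given {Y} in G with S→· removed — back-door holds.

S→F: minimal back-door set {Y}.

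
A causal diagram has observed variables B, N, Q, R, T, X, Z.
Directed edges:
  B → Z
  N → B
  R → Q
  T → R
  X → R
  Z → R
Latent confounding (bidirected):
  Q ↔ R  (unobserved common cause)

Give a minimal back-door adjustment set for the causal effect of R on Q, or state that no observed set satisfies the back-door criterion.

R→Q: no observed back-door set.

desc(R)\{R}={Q}; candidates ⊆ {B,N,T,X,Z}.
R↔Q: latent back-door arc(s) into R.
size 0: {}; under {} R still reaches {B,N,Q,T,X,Z} ∋ Q.
size 1: {B}, {N}, {T} …(+2); under {B} R still reaches {Q,T,X,Z} ∋ Q.
size 2: {B,N}, {B,T}, {B,X} …(+7); under {B,N} R still reaches {Q,T,X,Z} ∋ Q.
R↔Q cannot be blocked by any observed set — no back-door set.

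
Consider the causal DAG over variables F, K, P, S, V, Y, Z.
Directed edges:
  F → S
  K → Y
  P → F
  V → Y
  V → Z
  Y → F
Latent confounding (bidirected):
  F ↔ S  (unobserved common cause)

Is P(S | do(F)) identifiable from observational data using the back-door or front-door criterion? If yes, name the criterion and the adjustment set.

desc(F)\{F}={S}; candidates ⊆ {K,P,V,Y,Z}.
F↔S: latent back-door arc(s) into F.
size 0: {}; under {} F still reaches {K,P,S,V,Y,Z} ∋ S.
size 1: {K}, {P}, {V} …(+2); under {K} F still reaches {P,S,V,Y,Z} ∋ S.
size 2: {K,P}, {K,V}, {K,Y} …(+7); under {K,P} F still reaches {S,V,Y,Z} ∋ S.
F↔S cannot be blocked by any observed set — no back-door set.
No mediator lies on a directed F→…→S path.
Neither criterion identifies P(S|do(F)) in this graph.

P(S|do(F)): not identifiable (no BD/FD set).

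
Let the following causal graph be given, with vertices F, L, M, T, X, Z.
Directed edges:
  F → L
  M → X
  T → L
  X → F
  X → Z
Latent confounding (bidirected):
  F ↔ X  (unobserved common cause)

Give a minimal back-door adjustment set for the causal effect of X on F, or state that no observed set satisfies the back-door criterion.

desc(X)\{X}={F,L,Z}; candidates ⊆ {M,T}.
X↔F: latent back-door arc(s) into X.
size 0: {}; under {} X still reaches {F,L,M} ∋ F.
size 1: {M}, {T}; under {M} X still reaches {F,L} ∋ F.
size 2: {M,T}; under {M,T} X still reaches {F,L} ∋ F.
X↔F cannot be blocked by any observed set — no back-door set.

X→F: no observed back-door set.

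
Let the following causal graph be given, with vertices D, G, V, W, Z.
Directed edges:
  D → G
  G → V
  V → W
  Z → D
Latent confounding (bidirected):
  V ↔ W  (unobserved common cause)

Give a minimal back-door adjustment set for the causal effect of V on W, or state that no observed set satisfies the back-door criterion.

V→W: no observed back-door set.

desc(V)\{V}={W}; candidates ⊆ {D,G,Z}.
V↔W: latent back-door arc(s) into V.
size 0: {}; under {} V still reaches {D,G,W,Z} ∋ W.
size 1: {D}, {G}, {Z}; under {D} V still reaches {G,W} ∋ W.
size 2: {D,G}, {D,Z}, {G,Z}; under {D,G} V still reaches {W} ∋ W.
V↔W cannot be blocked by any observed set — no back-door set.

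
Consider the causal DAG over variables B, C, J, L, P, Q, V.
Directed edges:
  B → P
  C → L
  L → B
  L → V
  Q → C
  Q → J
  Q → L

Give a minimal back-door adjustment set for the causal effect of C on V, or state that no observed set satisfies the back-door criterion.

C→V: minimal back-door set {Q}.

desc(C)\{C}={B,L,P,V}; candidates ⊆ {J,Q}.
size 0: {}; under {} C still reaches {B,J,L,P,Q,V} ∋ V.
{Q}: C⊥V given {Q} in G with C→· removed — back-door holds.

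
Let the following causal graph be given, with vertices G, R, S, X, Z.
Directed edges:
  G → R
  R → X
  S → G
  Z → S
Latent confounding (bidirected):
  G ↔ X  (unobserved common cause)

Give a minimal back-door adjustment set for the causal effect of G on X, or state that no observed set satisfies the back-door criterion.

G→X: no observed back-door set.

desc(G)\{G}={R,X}; candidates ⊆ {S,Z}.
G↔X: latent back-door arc(s) into G.
size 0: {}; under {} G still reaches {S,X,Z} ∋ X.
size 1: {S}, {Z}; under {S} G still reaches {X} ∋ X.
size 2: {S,Z}; under {S,Z} G still reaches {X} ∋ X.
G↔X cannot be blocked by any observed set — no back-door set.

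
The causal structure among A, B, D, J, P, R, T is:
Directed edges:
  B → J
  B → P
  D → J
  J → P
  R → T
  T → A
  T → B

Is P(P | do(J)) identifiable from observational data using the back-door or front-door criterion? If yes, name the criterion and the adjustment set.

P(P|do(J)): backdoor, adjust for {B}.

desc(J)\{J}={P}; candidates ⊆ {A,B,D,R,T}.
size 0: {}; under {} J still reaches {A,B,D,P,R,T} ∋ P.
{B}: J⊥P given {B} in G with J→· removed — back-door holds.
P(P|do(J)) = Σ_{B} P(P|J,B)·P(B).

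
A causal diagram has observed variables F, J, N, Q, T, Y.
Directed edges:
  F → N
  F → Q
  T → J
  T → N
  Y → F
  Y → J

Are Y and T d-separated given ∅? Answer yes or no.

Yes — Y ⊥ T | ∅.

Bayes-Ball from Y | ∅ reaches {F,J,N,Q}.
T ∉ reach(Y|∅) ⇒ Y ⊥ T | ∅.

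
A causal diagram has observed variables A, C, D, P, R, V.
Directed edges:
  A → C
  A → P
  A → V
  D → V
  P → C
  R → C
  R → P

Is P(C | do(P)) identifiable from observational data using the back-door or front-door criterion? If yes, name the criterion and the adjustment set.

desc(P)\{P}={C}; candidates ⊆ {A,D,R,V}.
size 0: {}; under {} P still reaches {A,C,R,V} ∋ C.
size 1: {A}, {D}, {R} …(+1); under {A} P still reaches {C,R} ∋ C.
{A,R}: P⊥C given {A,R} in G with P→· removed — back-door holds.
P(C|do(P)) = Σ_{A,R} P(C|P,A,R)·P(A,R).

P(C|do(P)): backdoor, adjust for {A, R}.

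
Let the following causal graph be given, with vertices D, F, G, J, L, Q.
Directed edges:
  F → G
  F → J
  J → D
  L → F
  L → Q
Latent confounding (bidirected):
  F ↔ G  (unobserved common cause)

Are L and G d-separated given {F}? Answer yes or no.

Bayes-Ball from L | {F} reaches {G,Q}.
G ∈ reach(L|{F}) ⇒ L ⊥̸ G | {F}.

No — L and G are d-connected given {F}.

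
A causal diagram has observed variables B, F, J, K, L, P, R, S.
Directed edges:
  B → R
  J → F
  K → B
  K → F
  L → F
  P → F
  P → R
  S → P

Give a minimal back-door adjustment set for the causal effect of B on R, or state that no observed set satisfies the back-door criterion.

B→R: minimal back-door set ∅.

desc(B)\{B}={R}; candidates ⊆ {F,J,K,L,P,S}.
∅: B⊥R given ∅ in G with B→· removed — back-door holds.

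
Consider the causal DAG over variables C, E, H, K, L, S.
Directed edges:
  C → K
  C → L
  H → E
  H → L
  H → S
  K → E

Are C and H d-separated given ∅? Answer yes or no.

Bayes-Ball from C | ∅ reaches {E,K,L}.
H ∉ reach(C|∅) ⇒ C ⊥ H | ∅.

Yes — C ⊥ H | ∅.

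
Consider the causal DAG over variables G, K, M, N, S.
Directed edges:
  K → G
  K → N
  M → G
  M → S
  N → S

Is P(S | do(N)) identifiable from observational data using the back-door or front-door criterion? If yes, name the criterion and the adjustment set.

P(S|do(N)): backdoor, adjust for ∅.

desc(N)\{N}={S}; candidates ⊆ {G,K,M}.
∅: N⊥S given ∅ in G with N→· removed — back-door holds.
P(S|do(N)) = P(S|N) — no adjustment needed.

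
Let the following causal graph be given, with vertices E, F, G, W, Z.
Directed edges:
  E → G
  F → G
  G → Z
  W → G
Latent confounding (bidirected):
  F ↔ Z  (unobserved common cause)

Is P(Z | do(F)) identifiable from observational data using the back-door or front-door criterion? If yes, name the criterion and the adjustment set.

P(Z|do(F)): frontdoor, adjust for {G}.

desc(F)\{F}={G,Z}; candidates ⊆ {E,W}.
F↔Z: latent back-door arc(s) into F.
size 0: {}; under {} F still reaches {Z} ∋ Z.
size 1: {E}, {W}; under {E} F still reaches {Z} ∋ Z.
size 2: {E,W}; under {E,W} F still reaches {Z} ∋ Z.
F↔Z cannot be blocked by any observed set — no back-door set.
{G}: (i) intercepts every directed F→Z path; (ii) no back-door F→{G}; (iii) {F} blocks every back-door {G}→Z. Front-door holds.
P(Z|do(F)) = Σ_{G} P(G|F) Σ_{F'} P(Z|G,F')P(F').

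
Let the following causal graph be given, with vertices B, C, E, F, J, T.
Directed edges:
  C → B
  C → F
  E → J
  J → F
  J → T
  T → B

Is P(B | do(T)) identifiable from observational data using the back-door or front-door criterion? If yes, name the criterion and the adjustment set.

desc(T)\{T}={B}; candidates ⊆ {C,E,F,J}.
∅: T⊥B given ∅ in G with T→· removed — back-door holds.
P(B|do(T)) = P(B|T) — no adjustment needed.

P(B|do(T)): backdoor, adjust for ∅.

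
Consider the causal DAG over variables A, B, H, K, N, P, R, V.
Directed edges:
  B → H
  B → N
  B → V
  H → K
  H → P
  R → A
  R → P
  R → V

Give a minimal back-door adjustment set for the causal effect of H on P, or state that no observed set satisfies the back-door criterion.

desc(H)\{H}={K,P}; candidates ⊆ {A,B,N,R,V}.
∅: H⊥P given ∅ in G with H→· removed — back-door holds.

H→P: minimal back-door set ∅.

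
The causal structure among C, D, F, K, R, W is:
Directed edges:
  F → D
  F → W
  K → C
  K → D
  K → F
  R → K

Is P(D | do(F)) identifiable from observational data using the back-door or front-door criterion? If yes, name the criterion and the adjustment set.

P(D|do(F)): backdoor, adjust for {K}.

desc(F)\{F}={D,W}; candidates ⊆ {C,K,R}.
size 0: {}; under {} F still reaches {C,D,K,R} ∋ D.
{K}: F⊥D given {K} in G with F→· removed — back-door holds.
P(D|do(F)) = Σ_{K} P(D|F,K)·P(K).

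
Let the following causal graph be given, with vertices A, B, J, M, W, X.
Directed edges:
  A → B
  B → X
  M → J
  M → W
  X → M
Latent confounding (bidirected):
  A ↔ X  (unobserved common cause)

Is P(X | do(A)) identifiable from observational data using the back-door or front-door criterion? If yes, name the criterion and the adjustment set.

desc(A)\{A}={B,J,M,W,X}; candidates ⊆ {—}.
A↔X: latent back-door arc(s) into A.
size 0: {}; under {} A still reaches {J,M,W,X} ∋ X.
A↔X cannot be blocked by any observed set — no back-door set.
{B}: (i) intercepts every directed A→X path; (ii) no back-door A→{B}; (iii) {A} blocks every back-door {B}→X. Front-door holds.
P(X|do(A)) = Σ_{B} P(B|A) Σ_{A'} P(X|B,A')P(A').

P(X|do(A)): frontdoor, adjust for {B}.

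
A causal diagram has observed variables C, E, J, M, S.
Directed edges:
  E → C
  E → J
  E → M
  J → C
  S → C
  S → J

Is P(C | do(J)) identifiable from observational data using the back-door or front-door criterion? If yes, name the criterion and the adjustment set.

P(C|do(J)): backdoor, adjust for {E, S}.

desc(J)\{J}={C}; candidates ⊆ {E,M,S}.
size 0: {}; under {} J still reaches {C,E,M,S} ∋ C.
size 1: {E}, {M}, {S}; under {E} J still reaches {C,S} ∋ C.
{E,S}: J⊥C given {E,S} in G with J→· removed — back-door holds.
P(C|do(J)) = Σ_{E,S} P(C|J,E,S)·P(E,S).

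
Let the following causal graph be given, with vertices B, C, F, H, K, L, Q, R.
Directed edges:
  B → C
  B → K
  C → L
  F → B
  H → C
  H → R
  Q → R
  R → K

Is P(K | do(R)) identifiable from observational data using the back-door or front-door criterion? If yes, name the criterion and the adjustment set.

desc(R)\{R}={K}; candidates ⊆ {B,C,F,H,L,Q}.
∅: R⊥K given ∅ in G with R→· removed — back-door holds.
P(K|do(R)) = P(K|R) — no adjustment needed.

P(K|do(R)): backdoor, adjust for ∅.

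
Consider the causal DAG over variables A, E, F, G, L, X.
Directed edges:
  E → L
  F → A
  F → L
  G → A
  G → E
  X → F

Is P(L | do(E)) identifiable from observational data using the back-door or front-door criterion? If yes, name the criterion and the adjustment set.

desc(E)\{E}={L}; candidates ⊆ {A,F,G,X}.
∅: E⊥L given ∅ in G with E→· removed — back-door holds.
P(L|do(E)) = P(L|E) — no adjustment needed.

P(L|do(E)): backdoor, adjust for ∅.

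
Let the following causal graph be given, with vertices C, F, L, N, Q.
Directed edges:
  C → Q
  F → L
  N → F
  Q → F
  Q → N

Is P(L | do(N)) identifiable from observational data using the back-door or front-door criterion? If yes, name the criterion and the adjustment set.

P(L|do(N)): backdoor, adjust for {Q}.

desc(N)\{N}={F,L}; candidates ⊆ {C,Q}.
size 0: {}; under {} N still reaches {C,F,L,Q} ∋ L.
{Q}: N⊥L given {Q} in G with N→· removed — back-door holds.
P(L|do(N)) = Σ_{Q} P(L|N,Q)·P(Q).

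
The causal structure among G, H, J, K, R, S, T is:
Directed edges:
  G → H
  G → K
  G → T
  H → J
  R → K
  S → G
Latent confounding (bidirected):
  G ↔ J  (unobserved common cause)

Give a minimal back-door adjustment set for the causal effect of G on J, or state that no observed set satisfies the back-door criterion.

desc(G)\{G}={H,J,K,T}; candidates ⊆ {R,S}.
G↔J: latent back-door arc(s) into G.
size 0: {}; under {} G still reaches {J,S} ∋ J.
size 1: {R}, {S}; under {R} G still reaches {J,S} ∋ J.
size 2: {R,S}; under {R,S} G still reaches {J} ∋ J.
G↔J cannot be blocked by any observed set — no back-door set.

G→J: no observed back-door set.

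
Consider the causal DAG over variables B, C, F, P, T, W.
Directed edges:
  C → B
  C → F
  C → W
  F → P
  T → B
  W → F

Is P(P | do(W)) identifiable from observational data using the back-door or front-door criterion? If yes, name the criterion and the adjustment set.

desc(W)\{W}={F,P}; candidates ⊆ {B,C,T}.
size 0: {}; under {} W still reaches {B,C,F,P} ∋ P.
{C}: W⊥P given {C} in G with W→· removed — back-door holds.
P(P|do(W)) = Σ_{C} P(P|W,C)·P(C).

P(P|do(W)): backdoor, adjust for {C}.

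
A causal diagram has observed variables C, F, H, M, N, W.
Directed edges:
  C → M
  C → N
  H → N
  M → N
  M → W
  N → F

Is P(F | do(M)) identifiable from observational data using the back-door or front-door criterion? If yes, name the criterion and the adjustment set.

P(F|do(M)): backdoor, adjust for {C}.

desc(M)\{M}={F,N,W}; candidates ⊆ {C,H}.
size 0: {}; under {} M still reaches {C,F,N} ∋ F.
{C}: M⊥F given {C} in G with M→· removed — back-door holds.
P(F|do(M)) = Σ_{C} P(F|M,C)·P(C).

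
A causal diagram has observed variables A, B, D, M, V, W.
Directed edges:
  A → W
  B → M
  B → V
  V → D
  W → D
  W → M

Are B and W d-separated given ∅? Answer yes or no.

Bayes-Ball from B | ∅ reaches {D,M,V}.
W ∉ reach(B|∅) ⇒ B ⊥ W | ∅.

Yes — B ⊥ W | ∅.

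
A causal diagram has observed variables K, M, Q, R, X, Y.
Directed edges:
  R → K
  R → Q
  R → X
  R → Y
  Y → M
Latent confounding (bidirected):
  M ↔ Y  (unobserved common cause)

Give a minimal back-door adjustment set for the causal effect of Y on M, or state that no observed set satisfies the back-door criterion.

Y→M: no observed back-door set.

desc(Y)\{Y}={M}; candidates ⊆ {K,Q,R,X}.
Y↔M: latent back-door arc(s) into Y.
size 0: {}; under {} Y still reaches {K,M,Q,R,X} ∋ M.
size 1: {K}, {Q}, {R} …(+1); under {K} Y still reaches {M,Q,R,X} ∋ M.
size 2: {K,Q}, {K,R}, {K,X} …(+3); under {K,Q} Y still reaches {M,R,X} ∋ M.
Y↔M cannot be blocked by any observed set — no back-door set.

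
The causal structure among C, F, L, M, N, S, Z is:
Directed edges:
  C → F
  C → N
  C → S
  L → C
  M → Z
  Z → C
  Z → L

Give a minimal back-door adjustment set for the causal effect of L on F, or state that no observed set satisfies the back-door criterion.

desc(L)\{L}={C,F,N,S}; candidates ⊆ {M,Z}.
size 0: {}; under {} L still reaches {C,F,M,N,S,Z} ∋ F.
{Z}: L⊥F given {Z} in G with L→· removed — back-door holds.

L→F: minimal back-door set {Z}.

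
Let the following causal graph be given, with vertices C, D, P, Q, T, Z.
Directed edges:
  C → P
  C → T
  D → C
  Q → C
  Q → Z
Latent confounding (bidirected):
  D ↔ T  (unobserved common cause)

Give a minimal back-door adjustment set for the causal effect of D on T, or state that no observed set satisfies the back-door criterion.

desc(D)\{D}={C,P,T}; candidates ⊆ {Q,Z}.
D↔T: latent back-door arc(s) into D.
size 0: {}; under {} D still reaches {T} ∋ T.
size 1: {Q}, {Z}; under {Q} D still reaches {T} ∋ T.
size 2: {Q,Z}; under {Q,Z} D still reaches {T} ∋ T.
D↔T cannot be blocked by any observed set — no back-door set.

D→T: no observed back-door set.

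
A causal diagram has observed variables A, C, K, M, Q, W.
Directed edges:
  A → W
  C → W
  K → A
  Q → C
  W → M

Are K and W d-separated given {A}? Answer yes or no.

Yes — K ⊥ W | {A}.

Bayes-Ball from K | {A} reaches ∅.
W ∉ reach(K|{A}) ⇒ K ⊥ W | {A}.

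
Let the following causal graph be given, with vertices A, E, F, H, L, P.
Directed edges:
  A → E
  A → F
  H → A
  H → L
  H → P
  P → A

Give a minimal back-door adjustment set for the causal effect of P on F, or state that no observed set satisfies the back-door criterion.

P→F: minimal back-door set {H}.

desc(P)\{P}={A,E,F}; candidates ⊆ {H,L}.
size 0: {}; under {} P still reaches {A,E,F,H,L} ∋ F.
{H}: P⊥F given {H} in G with P→· removed — back-door holds.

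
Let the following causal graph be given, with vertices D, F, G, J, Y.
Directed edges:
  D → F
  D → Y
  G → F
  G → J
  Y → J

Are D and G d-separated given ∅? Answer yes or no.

Yes — D ⊥ G | ∅.

Bayes-Ball from D | ∅ reaches {F,J,Y}.
G ∉ reach(D|∅) ⇒ D ⊥ G | ∅.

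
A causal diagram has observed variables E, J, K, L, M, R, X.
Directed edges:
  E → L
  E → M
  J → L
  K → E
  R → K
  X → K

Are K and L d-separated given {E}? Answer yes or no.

Yes — K ⊥ L | {E}.

Bayes-Ball from K | {E} reaches {R,X}.
L ∉ reach(K|{E}) ⇒ K ⊥ L | {E}.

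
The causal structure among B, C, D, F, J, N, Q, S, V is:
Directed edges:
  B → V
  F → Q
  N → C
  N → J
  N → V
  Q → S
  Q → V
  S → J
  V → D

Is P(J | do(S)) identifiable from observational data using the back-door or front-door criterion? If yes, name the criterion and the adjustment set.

desc(S)\{S}={J}; candidates ⊆ {B,C,D,F,N,Q,V}.
∅: S⊥J given ∅ in G with S→· removed — back-door holds.
P(J|do(S)) = P(J|S) — no adjustment needed.

P(J|do(S)): backdoor, adjust for ∅.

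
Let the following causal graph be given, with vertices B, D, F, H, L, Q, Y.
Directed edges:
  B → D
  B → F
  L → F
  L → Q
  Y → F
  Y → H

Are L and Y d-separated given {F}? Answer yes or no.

Bayes-Ball from L | {F} reaches {B,D,H,Q,Y}.
Y ∈ reach(L|{F}) ⇒ L ⊥̸ Y | {F}.

No — L and Y are d-connected given {F}.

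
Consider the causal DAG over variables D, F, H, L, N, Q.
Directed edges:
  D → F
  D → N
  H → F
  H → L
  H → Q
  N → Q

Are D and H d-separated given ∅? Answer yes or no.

Yes — D ⊥ H | ∅.

Bayes-Ball from D | ∅ reaches {F,N,Q}.
H ∉ reach(D|∅) ⇒ D ⊥ H | ∅.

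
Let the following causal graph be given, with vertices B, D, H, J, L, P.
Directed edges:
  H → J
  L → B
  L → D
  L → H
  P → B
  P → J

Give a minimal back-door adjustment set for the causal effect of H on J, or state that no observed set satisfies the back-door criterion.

H→J: minimal back-door set ∅.

desc(H)\{H}={J}; candidates ⊆ {B,D,L,P}.
∅: H⊥J given ∅ in G with H→· removed — back-door holds.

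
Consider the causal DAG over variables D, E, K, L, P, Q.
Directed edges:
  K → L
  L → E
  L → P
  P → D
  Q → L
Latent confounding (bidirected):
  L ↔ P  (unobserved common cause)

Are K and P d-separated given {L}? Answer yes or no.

Bayes-Ball from K | {L} reaches {D,P,Q}.
P ∈ reach(K|{L}) ⇒ K ⊥̸ P | {L}.

No — K and P are d-connected given {L}.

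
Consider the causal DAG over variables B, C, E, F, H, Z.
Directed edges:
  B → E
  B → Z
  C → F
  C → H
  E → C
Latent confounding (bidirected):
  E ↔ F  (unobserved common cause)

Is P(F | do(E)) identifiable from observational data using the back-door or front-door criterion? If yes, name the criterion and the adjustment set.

desc(E)\{E}={C,F,H}; candidates ⊆ {B,Z}.
E↔F: latent back-door arc(s) into E.
size 0: {}; under {} E still reaches {B,F,Z} ∋ F.
size 1: {B}, {Z}; under {B} E still reaches {F} ∋ F.
size 2: {B,Z}; under {B,Z} E still reaches {F} ∋ F.
E↔F cannot be blocked by any observed set — no back-door set.
{C}: (i) intercepts every directed E→F path; (ii) no back-door E→{C}; (iii) {E} blocks every back-door {C}→F. Front-door holds.
P(F|do(E)) = Σ_{C} P(C|E) Σ_{E'} P(F|C,E')P(E').

P(F|do(E)): frontdoor, adjust for {C}.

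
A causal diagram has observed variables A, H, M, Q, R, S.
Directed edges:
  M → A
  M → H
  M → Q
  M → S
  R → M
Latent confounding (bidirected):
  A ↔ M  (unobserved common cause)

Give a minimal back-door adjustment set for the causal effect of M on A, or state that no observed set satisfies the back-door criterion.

M→A: no observed back-door set.

desc(M)\{M}={A,H,Q,S}; candidates ⊆ {R}.
M↔A: latent back-door arc(s) into M.
size 0: {}; under {} M still reaches {A,R} ∋ A.
size 1: {R}; under {R} M still reaches {A} ∋ A.
M↔A cannot be blocked by any observed set — no back-door set.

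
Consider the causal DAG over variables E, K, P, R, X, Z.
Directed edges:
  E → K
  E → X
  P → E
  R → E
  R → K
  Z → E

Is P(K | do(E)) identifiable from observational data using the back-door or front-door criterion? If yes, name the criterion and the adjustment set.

P(K|do(E)): backdoor, adjust for {R}.

desc(E)\{E}={K,X}; candidates ⊆ {P,R,Z}.
size 0: {}; under {} E still reaches {K,P,R,Z} ∋ K.
{R}: E⊥K given {R} in G with E→· removed — back-door holds.
P(K|do(E)) = Σ_{R} P(K|E,R)·P(R).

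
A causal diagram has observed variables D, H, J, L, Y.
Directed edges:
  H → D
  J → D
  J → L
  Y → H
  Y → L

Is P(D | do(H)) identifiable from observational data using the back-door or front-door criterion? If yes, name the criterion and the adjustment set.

desc(H)\{H}={D}; candidates ⊆ {J,L,Y}.
∅: H⊥D given ∅ in G with H→· removed — back-door holds.
P(D|do(H)) = P(D|H) — no adjustment needed.

P(D|do(H)): backdoor, adjust for ∅.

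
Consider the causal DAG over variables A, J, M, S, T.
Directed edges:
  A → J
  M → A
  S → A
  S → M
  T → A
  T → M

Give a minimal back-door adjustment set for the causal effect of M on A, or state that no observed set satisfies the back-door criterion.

desc(M)\{M}={A,J}; candidates ⊆ {S,T}.
size 0: {}; under {} M still reaches {A,J,S,T} ∋ A.
size 1: {S}, {T}; under {S} M still reaches {A,J,T} ∋ A.
{S,T}: M⊥A given {S,T} in G with M→· removed — back-door holds.

M→A: minimal back-door set {S, T}.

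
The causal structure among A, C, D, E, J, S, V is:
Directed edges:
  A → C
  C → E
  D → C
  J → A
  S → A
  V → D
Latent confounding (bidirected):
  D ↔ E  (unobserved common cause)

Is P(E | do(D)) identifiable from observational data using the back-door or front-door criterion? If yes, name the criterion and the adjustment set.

desc(D)\{D}={C,E}; candidates ⊆ {A,J,S,V}.
D↔E: latent back-door arc(s) into D.
size 0: {}; under {} D still reaches {E,V} ∋ E.
size 1: {A}, {J}, {S} …(+1); under {A} D still reaches {E,V} ∋ E.
size 2: {A,J}, {A,S}, {A,V} …(+3); under {A,J} D still reaches {E,V} ∋ E.
D↔E cannot be blocked by any observed set — no back-door set.
{C}: (i) intercepts every directed D→E path; (ii) no back-door D→{C}; (iii) {D} blocks every back-door {C}→E. Front-door holds.
P(E|do(D)) = Σ_{C} P(C|D) Σ_{D'} P(E|C,D')P(D').

P(E|do(D)): frontdoor, adjust for {C}.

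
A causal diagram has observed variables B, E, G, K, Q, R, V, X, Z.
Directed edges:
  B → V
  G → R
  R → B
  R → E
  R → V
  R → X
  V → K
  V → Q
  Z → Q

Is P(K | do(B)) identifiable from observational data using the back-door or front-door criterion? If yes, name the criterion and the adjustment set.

desc(B)\{B}={K,Q,V}; candidates ⊆ {E,G,R,X,Z}.
size 0: {}; under {} B still reaches {E,G,K,Q,R,V,X} ∋ K.
{R}: B⊥K given {R} in G with B→· removed — back-door holds.
P(K|do(B)) = Σ_{R} P(K|B,R)·P(R).

P(K|do(B)): backdoor, adjust for {R}.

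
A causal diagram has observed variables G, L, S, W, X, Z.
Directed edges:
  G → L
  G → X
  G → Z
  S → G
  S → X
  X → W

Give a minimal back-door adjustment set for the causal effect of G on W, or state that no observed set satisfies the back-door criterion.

G→W: minimal back-door set {S}.

desc(G)\{G}={L,W,X,Z}; candidates ⊆ {S}.
size 0: {}; under {} G still reaches {S,W,X} ∋ W.
{S}: G⊥W given {S} in G with G→· removed — back-door holds.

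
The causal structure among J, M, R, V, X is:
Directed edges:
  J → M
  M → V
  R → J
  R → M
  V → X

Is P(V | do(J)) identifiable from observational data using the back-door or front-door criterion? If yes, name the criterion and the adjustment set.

desc(J)\{J}={M,V,X}; candidates ⊆ {R}.
size 0: {}; under {} J still reaches {M,R,V,X} ∋ V.
{R}: J⊥V given {R} in G with J→· removed — back-door holds.
P(V|do(J)) = Σ_{R} P(V|J,R)·P(R).

P(V|do(J)): backdoor, adjust for {R}.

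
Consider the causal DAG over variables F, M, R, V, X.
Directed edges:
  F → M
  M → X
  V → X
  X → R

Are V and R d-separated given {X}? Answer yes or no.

Yes — V ⊥ R | {X}.

Bayes-Ball from V | {X} reaches {F,M}.
R ∉ reach(V|{X}) ⇒ V ⊥ R | {X}.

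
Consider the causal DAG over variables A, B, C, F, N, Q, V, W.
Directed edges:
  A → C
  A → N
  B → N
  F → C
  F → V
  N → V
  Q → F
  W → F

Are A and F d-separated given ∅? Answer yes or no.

Yes — A ⊥ F | ∅.

Bayes-Ball from A | ∅ reaches {C,N,V}.
F ∉ reach(A|∅) ⇒ A ⊥ F | ∅.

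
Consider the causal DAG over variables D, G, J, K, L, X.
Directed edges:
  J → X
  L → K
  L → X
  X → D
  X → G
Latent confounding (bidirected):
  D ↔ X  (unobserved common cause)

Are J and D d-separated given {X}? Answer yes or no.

Bayes-Ball from J | {X} reaches {D,K,L}.
D ∈ reach(J|{X}) ⇒ J ⊥̸ D | {X}.

No — J and D are d-connected given {X}.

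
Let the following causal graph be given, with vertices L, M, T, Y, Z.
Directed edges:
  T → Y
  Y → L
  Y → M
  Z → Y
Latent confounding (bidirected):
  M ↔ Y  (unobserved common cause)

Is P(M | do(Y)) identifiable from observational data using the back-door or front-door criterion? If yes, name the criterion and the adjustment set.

desc(Y)\{Y}={L,M}; candidates ⊆ {T,Z}.
Y↔M: latent back-door arc(s) into Y.
size 0: {}; under {} Y still reaches {M,T,Z} ∋ M.
size 1: {T}, {Z}; under {T} Y still reaches {M,Z} ∋ M.
size 2: {T,Z}; under {T,Z} Y still reaches {M} ∋ M.
Y↔M cannot be blocked by any observed set — no back-door set.
No mediator lies on a directed Y→…→M path.
Neither criterion identifies P(M|do(Y)) in this graph.

P(M|do(Y)): not identifiable (no BD/FD set).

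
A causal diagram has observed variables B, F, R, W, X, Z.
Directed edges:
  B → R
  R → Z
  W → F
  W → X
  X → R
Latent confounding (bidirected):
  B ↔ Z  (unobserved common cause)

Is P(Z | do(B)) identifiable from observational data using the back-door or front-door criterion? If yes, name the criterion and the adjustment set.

P(Z|do(B)): frontdoor, adjust for {R}.

desc(B)\{B}={R,Z}; candidates ⊆ {F,W,X}.
B↔Z: latent back-door arc(s) into B.
size 0: {}; under {} B still reaches {Z} ∋ Z.
size 1: {F}, {W}, {X}; under {F} B still reaches {Z} ∋ Z.
size 2: {F,W}, {F,X}, {W,X}; under {F,W} B still reaches {Z} ∋ Z.
B↔Z cannot be blocked by any observed set — no back-door set.
{R}: (i) intercepts every directed B→Z path; (ii) no back-door B→{R}; (iii) {B} blocks every back-door {R}→Z. Front-door holds.
P(Z|do(B)) = Σ_{R} P(R|B) Σ_{B'} P(Z|R,B')P(B').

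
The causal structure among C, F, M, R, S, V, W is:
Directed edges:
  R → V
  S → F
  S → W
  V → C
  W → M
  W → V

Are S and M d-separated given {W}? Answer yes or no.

Bayes-Ball from S | {W} reaches {F}.
M ∉ reach(S|{W}) ⇒ S ⊥ M | {W}.

Yes — S ⊥ M | {W}.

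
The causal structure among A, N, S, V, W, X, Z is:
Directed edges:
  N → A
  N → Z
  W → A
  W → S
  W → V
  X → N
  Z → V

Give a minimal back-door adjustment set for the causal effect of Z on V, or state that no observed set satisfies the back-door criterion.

desc(Z)\{Z}={V}; candidates ⊆ {A,N,S,W,X}.
∅: Z⊥V given ∅ in G with Z→· removed — back-door holds.

Z→V: minimal back-door set ∅.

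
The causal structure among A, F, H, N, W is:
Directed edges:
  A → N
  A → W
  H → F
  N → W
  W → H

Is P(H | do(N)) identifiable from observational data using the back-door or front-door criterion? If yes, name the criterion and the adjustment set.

P(H|do(N)): backdoor, adjust for {A}.

desc(N)\{N}={F,H,W}; candidates ⊆ {A}.
size 0: {}; under {} N still reaches {A,F,H,W} ∋ H.
{A}: N⊥H given {A} in G with N→· removed — back-door holds.
P(H|do(N)) = Σ_{A} P(H|N,A)·P(A).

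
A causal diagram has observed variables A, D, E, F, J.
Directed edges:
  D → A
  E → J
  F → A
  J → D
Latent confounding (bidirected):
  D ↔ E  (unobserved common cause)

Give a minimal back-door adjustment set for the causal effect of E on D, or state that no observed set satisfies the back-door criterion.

desc(E)\{E}={A,D,J}; candidates ⊆ {F}.
E↔D: latent back-door arc(s) into E.
size 0: {}; under {} E still reaches {A,D} ∋ D.
size 1: {F}; under {F} E still reaches {A,D} ∋ D.
E↔D cannot be blocked by any observed set — no back-door set.

E→D: no observed back-door set.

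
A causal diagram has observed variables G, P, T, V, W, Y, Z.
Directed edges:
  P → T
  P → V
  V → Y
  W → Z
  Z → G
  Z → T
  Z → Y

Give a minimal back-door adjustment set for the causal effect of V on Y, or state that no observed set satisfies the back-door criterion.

V→Y: minimal back-door set ∅.

desc(V)\{V}={Y}; candidates ⊆ {G,P,T,W,Z}.
∅: V⊥Y given ∅ in G with V→· removed — back-door holds.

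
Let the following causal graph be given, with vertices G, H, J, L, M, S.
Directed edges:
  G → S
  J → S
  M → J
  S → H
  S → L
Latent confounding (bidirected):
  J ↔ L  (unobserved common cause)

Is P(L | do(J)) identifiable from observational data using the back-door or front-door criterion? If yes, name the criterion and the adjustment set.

P(L|do(J)): frontdoor, adjust for {S}.

desc(J)\{J}={H,L,S}; candidates ⊆ {G,M}.
J↔L: latent back-door arc(s) into J.
size 0: {}; under {} J still reaches {L,M} ∋ L.
size 1: {G}, {M}; under {G} J still reaches {L,M} ∋ L.
size 2: {G,M}; under {G,M} J still reaches {L} ∋ L.
J↔L cannot be blocked by any observed set — no back-door set.
{S}: (i) intercepts every directed J→L path; (ii) no back-door J→{S}; (iii) {J} blocks every back-door {S}→L. Front-door holds.
P(L|do(J)) = Σ_{S} P(S|J) Σ_{J'} P(L|S,J')P(J').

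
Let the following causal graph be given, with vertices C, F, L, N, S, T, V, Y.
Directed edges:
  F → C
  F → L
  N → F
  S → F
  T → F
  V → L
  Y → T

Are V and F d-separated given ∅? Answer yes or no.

Yes — V ⊥ F | ∅.

Bayes-Ball from V | ∅ reaches {L}.
F ∉ reach(V|∅) ⇒ V ⊥ F | ∅.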